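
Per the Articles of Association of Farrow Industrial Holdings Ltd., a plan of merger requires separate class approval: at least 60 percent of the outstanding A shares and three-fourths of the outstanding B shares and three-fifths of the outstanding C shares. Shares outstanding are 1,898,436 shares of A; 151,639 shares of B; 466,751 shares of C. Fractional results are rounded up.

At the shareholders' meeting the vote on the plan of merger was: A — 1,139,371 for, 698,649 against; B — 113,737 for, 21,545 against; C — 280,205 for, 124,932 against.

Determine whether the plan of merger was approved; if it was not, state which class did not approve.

A: 3/5 of 1898436 = 1139061.60, rounded up to 1139062; 1,139,062 required, 1,139,371 in favor — approved.
B: 3/4 of 151639 = 113729.25, rounded up to 113730; 113,730 required, 113,737 in favor — approved.
C: 3/5 of 466751 = 280050.60, rounded up to 280051; 280,051 required, 280,205 in favor — approved.

Approved — every class gave the required vote.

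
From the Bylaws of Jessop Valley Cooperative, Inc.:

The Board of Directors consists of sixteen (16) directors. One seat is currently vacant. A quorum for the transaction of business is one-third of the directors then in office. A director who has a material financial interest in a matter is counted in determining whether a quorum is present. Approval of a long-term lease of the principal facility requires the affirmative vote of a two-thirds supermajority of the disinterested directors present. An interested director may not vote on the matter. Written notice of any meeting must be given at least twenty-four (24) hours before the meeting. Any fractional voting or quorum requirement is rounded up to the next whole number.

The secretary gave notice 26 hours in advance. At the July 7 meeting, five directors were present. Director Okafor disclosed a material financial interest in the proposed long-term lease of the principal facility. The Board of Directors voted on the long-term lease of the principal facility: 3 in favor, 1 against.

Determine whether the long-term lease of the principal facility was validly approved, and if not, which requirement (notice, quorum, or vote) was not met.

Notice: 26 hours given; 24 required (26 ≥ 24). Satisfied.
Quorum: 5 present (interested directors count toward quorum); quorum is 5. Satisfied.
Vote: the long-term lease of the principal facility requires two-thirds of the disinterested directors present (5 − 1 = 4). 2/3 of 4 = 2.67, rounded up to 3, so 3 affirmative votes are needed; 3 voted in favor. Satisfied.

Valid — all requirements satisfied.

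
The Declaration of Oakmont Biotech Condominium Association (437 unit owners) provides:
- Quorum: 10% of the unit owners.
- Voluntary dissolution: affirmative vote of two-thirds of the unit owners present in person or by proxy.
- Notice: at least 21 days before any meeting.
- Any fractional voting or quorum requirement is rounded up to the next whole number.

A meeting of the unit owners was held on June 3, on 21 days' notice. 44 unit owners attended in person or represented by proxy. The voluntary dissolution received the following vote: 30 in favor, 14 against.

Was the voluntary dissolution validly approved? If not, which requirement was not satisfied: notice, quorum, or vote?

Valid — all requirements satisfied.

Notice: 21 days given; 21 required. Satisfied.
Quorum: 10% of 437 = 43.70, rounded up to 44; 44 present. Satisfied.
Vote: requires two-thirds of those present (44); 2/3 of 44 = 29.33, rounded up to 30, so 30 needed; 30 in favor. Satisfied.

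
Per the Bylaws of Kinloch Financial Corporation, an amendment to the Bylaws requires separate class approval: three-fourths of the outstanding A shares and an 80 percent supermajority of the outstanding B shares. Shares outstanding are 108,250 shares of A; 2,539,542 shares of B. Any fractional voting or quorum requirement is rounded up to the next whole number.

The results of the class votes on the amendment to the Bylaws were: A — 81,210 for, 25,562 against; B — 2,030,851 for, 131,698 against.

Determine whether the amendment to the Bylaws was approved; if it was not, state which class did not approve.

A: 3/4 of 108250 = 81187.50, rounded up to 81188; 81,188 required, 81,210 in favor — approved.
B: 4/5 of 2539542 = 2031633.60, rounded up to 2031634; 2,031,634 required, 2,030,851 in favor — not approved.

Not approved — the B shares did not give the required vote.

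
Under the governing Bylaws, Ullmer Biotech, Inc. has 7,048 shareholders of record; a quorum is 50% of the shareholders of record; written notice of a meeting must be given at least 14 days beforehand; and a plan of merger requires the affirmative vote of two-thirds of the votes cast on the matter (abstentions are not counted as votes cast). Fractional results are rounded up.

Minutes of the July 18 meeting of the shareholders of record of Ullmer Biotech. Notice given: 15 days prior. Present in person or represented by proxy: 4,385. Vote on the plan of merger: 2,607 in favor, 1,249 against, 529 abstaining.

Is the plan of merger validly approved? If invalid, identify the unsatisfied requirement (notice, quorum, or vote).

Notice: 15 days given; 14 required. Satisfied.
Quorum: 50% of 7,048 = 3,524; 4,385 present. Satisfied.
Vote: requires two-thirds of the votes cast (4,385 − 529 abstaining = 3,856); 2/3 of 3856 = 2570.67, rounded up to 2571, so 2,571 needed; 2,607 in favor. Satisfied.

Valid — all requirements satisfied.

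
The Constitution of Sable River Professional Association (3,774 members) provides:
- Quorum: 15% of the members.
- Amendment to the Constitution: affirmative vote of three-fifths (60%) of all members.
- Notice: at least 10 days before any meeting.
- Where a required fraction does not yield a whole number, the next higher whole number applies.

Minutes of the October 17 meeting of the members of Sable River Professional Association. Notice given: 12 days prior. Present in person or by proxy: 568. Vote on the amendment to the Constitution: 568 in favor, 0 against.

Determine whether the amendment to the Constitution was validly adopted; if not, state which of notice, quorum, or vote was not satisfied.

Notice: 12 days given; 10 required. Satisfied.
Quorum: 15% of 3,774 = 566.10, rounded up to 567; 568 present. Satisfied.
Vote: requires three-fifths of all members (3,774); 3/5 of 3774 = 2264.40, rounded up to 2265, so 2,265 needed; 568 in favor. Not satisfied.

Invalid — vote requirement not satisfied.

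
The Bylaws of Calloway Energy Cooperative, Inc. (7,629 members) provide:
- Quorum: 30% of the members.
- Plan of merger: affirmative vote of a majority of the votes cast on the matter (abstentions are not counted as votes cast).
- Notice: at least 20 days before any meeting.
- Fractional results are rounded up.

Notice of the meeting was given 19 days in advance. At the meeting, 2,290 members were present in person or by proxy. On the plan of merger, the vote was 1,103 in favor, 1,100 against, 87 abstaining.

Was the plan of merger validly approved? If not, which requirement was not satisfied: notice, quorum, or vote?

Invalid — notice requirement not satisfied.

Notice: 19 days given; 20 required. Not satisfied.
Quorum: 30% of 7,629 = 2,288.70, rounded up to 2,289; 2,290 present. Satisfied.
Vote: requires a majority of the votes cast (2,290 − 87 abstaining = 2,203); a majority of 2203 is 1102, so 1,102 needed; 1,103 in favor. Satisfied.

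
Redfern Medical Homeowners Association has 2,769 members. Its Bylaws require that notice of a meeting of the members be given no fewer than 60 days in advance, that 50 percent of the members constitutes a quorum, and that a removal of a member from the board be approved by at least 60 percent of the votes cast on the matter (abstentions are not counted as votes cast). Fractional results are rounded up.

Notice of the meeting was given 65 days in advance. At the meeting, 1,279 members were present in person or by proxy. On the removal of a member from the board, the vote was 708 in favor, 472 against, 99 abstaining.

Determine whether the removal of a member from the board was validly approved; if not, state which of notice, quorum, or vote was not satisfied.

Notice: 65 days given; 60 required. Satisfied.
Quorum: 50% of 2,769 = 1,384.50, rounded up to 1,385; 1,279 present. Not satisfied.
Vote: requires three-fifths of the votes cast (1,279 − 99 abstaining = 1,180); 3/5 of 1180 = 708, so 708 needed; 708 in favor. Satisfied.

Invalid — quorum requirement not satisfied.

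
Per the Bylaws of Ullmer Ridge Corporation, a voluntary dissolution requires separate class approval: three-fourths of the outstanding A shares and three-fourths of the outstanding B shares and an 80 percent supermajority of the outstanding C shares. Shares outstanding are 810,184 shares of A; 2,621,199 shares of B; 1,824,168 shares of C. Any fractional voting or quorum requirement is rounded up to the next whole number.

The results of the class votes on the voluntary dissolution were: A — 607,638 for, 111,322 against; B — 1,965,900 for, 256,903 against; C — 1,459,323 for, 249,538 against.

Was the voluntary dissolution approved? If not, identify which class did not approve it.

A: 3/4 of 810184 = 607638; 607,638 required, 607,638 in favor — approved.
B: 3/4 of 2621199 = 1965899.25, rounded up to 1965900; 1,965,900 required, 1,965,900 in favor — approved.
C: 4/5 of 1824168 = 1459334.40, rounded up to 1459335; 1,459,335 required, 1,459,323 in favor — not approved.

Not approved — the C shares did not give the required vote.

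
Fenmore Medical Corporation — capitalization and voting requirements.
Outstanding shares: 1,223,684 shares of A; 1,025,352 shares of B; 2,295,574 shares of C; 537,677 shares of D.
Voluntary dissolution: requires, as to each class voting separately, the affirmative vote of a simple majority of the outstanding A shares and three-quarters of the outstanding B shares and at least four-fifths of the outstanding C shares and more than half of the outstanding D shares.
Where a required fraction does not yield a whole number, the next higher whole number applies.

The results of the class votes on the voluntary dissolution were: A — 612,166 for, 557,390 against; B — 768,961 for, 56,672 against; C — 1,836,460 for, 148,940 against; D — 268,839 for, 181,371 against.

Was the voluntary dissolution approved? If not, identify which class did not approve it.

A: a majority of 1223684 is 611843; 611,843 required, 612,166 in favor — approved.
B: 3/4 of 1025352 = 769014; 769,014 required, 768,961 in favor — not approved.
C: 4/5 of 2295574 = 1836459.20, rounded up to 1836460; 1,836,460 required, 1,836,460 in favor — approved.
D: a majority of 537677 is 268839; 268,839 required, 268,839 in favor — approved.

Not approved — the B shares did not give the required vote.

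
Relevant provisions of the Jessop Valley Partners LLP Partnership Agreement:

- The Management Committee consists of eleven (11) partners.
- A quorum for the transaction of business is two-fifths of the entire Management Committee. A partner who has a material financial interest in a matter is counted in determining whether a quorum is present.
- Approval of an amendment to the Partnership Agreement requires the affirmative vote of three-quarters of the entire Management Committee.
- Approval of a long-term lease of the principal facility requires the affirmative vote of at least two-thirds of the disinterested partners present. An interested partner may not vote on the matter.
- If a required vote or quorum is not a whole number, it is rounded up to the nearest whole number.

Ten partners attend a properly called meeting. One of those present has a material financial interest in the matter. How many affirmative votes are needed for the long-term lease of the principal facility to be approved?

6

The long-term lease of the principal facility requires two-thirds of the disinterested partners present (10 − 1 = 9).
2/3 of 9 = 6.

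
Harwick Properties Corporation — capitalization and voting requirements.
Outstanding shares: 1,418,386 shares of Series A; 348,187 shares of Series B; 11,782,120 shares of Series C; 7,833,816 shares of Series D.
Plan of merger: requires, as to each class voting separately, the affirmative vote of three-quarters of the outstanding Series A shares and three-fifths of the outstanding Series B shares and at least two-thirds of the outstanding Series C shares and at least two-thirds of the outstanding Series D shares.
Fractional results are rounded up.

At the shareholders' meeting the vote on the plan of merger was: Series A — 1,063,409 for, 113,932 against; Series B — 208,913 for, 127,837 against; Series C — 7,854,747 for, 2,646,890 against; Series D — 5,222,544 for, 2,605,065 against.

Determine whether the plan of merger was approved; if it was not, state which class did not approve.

Not approved — the Series A shares did not give the required vote.

Series A: 3/4 of 1418386 = 1063789.50, rounded up to 1063790; 1,063,790 required, 1,063,409 in favor — not approved.
Series B: 3/5 of 348187 = 208912.20, rounded up to 208913; 208,913 required, 208,913 in favor — approved.
Series C: 2/3 of 11782120 = 7854746.67, rounded up to 7854747; 7,854,747 required, 7,854,747 in favor — approved.
Series D: 2/3 of 7833816 = 5222544; 5,222,544 required, 5,222,544 in favor — approved.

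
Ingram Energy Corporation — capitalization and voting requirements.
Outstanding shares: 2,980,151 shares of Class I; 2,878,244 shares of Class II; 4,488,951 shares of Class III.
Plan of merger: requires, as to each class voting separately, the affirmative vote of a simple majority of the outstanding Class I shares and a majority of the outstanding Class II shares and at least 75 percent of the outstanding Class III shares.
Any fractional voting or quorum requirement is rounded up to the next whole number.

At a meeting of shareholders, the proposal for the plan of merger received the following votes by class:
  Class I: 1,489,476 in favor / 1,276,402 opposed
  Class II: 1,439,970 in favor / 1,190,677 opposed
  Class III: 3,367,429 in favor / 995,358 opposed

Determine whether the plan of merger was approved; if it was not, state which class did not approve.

Not approved — the Class I shares did not give the required vote.

Class I: a majority of 2980151 is 1490076; 1,490,076 required, 1,489,476 in favor — not approved.
Class II: a majority of 2878244 is 1439123; 1,439,123 required, 1,439,970 in favor — approved.
Class III: 3/4 of 4488951 = 3366713.25, rounded up to 3366714; 3,366,714 required, 3,367,429 in favor — approved.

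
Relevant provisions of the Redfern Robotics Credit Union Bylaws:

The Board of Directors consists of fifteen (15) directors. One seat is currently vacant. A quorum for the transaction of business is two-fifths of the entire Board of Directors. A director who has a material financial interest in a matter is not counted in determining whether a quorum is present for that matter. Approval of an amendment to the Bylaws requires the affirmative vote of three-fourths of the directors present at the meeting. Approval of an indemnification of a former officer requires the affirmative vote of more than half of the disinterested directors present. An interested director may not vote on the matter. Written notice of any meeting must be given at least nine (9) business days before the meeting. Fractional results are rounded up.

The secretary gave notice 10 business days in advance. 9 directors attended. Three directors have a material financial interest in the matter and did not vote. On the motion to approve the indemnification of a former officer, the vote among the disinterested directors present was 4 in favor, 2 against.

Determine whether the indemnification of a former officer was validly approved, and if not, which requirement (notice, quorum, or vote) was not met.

Valid — all requirements satisfied.

Notice: 10 business days given; 9 required (10 ≥ 9). Satisfied.
Quorum: 9 present, but the 3 interested directors do not count, leaving 6. Quorum is 6. Satisfied.
Vote: the indemnification of a former officer requires a majority of the disinterested directors present (9 − 3 = 6). A majority of 6 is 4, so 4 affirmative votes are needed; 4 voted in favor. Satisfied.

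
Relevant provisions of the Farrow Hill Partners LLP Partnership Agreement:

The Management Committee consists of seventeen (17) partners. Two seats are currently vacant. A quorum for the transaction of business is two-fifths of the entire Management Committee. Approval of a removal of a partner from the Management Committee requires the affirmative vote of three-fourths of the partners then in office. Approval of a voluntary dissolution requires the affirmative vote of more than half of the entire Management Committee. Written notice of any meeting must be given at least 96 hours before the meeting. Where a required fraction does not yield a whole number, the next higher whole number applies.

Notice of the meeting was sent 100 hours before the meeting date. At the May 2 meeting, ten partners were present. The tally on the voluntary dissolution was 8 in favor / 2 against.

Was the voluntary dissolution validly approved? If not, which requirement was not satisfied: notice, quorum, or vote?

Invalid — vote requirement not satisfied.

Notice: 100 hours given; 96 required (100 ≥ 96). Satisfied.
Quorum: 10 present; quorum is 7. Satisfied.
Vote: the voluntary dissolution requires a majority of the entire Management Committee (17). A majority of 17 is 9, so 9 affirmative votes are needed; 8 voted in favor. Not satisfied.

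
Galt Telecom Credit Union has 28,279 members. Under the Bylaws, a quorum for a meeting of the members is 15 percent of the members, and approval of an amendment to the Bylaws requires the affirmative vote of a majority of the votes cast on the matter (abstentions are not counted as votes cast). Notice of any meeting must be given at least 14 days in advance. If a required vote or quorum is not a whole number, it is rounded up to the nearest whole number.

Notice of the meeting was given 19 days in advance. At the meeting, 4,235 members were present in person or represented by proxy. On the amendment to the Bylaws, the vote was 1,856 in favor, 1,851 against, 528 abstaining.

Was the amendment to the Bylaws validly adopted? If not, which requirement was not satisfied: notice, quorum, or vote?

Notice: 19 days given; 14 required. Satisfied.
Quorum: 15% of 28,279 = 4,241.85, rounded up to 4,242; 4,235 present. Not satisfied.
Vote: requires a majority of the votes cast (4,235 − 528 abstaining = 3,707); a majority of 3707 is 1854, so 1,854 needed; 1,856 in favor. Satisfied.

Invalid — quorum requirement not satisfied.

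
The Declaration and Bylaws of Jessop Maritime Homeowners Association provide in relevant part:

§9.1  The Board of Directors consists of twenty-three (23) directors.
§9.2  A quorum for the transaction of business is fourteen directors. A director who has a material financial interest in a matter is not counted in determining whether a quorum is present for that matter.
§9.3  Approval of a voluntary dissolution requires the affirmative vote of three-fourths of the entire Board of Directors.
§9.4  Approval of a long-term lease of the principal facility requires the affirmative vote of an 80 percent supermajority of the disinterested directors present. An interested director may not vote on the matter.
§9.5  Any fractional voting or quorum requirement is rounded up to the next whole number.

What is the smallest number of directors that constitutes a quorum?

The quorum is fixed at 14.

14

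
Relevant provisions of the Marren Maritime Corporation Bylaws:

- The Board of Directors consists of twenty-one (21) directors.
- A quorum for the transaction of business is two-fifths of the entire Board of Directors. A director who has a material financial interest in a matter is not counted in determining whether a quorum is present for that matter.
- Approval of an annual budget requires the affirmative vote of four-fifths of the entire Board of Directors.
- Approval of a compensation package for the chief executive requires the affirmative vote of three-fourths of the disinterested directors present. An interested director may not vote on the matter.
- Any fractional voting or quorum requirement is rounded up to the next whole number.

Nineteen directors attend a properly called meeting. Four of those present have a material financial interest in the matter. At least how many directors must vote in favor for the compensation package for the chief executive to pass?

12

The compensation package for the chief executive requires three-fourths of the disinterested directors present (19 − 4 = 15).
3/4 of 15 = 11.25, rounded up to 12.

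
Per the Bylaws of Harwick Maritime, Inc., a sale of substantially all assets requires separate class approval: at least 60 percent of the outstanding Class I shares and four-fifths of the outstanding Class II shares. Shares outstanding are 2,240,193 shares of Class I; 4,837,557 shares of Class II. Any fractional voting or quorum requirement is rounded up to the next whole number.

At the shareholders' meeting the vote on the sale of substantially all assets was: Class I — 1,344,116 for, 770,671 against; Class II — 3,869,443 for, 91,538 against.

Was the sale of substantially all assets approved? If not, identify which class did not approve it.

Class I: 3/5 of 2240193 = 1344115.80, rounded up to 1344116; 1,344,116 required, 1,344,116 in favor — approved.
Class II: 4/5 of 4837557 = 3870045.60, rounded up to 3870046; 3,870,046 required, 3,869,443 in favor — not approved.

Not approved — the Class II shares did not give the required vote.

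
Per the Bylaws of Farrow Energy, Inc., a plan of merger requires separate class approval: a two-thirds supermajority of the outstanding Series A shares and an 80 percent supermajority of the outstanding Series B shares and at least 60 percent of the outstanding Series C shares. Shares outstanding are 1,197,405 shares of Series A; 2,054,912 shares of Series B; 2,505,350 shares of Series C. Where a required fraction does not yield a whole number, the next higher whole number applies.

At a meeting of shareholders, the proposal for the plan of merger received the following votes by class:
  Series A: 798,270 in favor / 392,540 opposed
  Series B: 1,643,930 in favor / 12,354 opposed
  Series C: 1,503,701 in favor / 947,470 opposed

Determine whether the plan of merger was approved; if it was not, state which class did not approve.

Approved — every class gave the required vote.

Series A: 2/3 of 1197405 = 798270; 798,270 required, 798,270 in favor — approved.
Series B: 4/5 of 2054912 = 1643929.60, rounded up to 1643930; 1,643,930 required, 1,643,930 in favor — approved.
Series C: 3/5 of 2505350 = 1503210; 1,503,210 required, 1,503,701 in favor — approved.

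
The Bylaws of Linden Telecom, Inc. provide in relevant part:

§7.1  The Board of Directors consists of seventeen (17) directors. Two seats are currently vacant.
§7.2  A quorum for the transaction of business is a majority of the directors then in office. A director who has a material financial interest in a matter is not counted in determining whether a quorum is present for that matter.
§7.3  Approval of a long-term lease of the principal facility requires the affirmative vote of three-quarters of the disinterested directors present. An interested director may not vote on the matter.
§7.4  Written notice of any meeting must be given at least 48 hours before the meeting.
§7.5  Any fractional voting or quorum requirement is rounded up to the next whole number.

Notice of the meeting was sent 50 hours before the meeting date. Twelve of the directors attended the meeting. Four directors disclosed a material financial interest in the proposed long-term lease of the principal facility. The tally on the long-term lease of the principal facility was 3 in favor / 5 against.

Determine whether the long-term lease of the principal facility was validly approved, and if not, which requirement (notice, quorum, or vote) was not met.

Invalid — vote requirement not satisfied.

Notice: 50 hours given; 48 required (50 ≥ 48). Satisfied.
Quorum: 12 present, but the 4 interested directors do not count, leaving 8. Quorum is 8. Satisfied.
Vote: the long-term lease of the principal facility requires three-fourths of the disinterested directors present (12 − 4 = 8). 3/4 of 8 = 6, so 6 affirmative votes are needed; 3 voted in favor. Not satisfied.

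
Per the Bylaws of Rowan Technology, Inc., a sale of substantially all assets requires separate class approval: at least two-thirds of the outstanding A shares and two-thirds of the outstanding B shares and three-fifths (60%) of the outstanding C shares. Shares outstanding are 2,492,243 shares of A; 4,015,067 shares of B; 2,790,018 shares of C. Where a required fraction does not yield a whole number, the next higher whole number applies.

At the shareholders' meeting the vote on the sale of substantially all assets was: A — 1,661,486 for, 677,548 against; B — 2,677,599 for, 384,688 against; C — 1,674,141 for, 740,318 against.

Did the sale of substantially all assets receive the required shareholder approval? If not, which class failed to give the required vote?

Not approved — the A shares did not give the required vote.

A: 2/3 of 2492243 = 1661495.33, rounded up to 1661496; 1,661,496 required, 1,661,486 in favor — not approved.
B: 2/3 of 4015067 = 2676711.33, rounded up to 2676712; 2,676,712 required, 2,677,599 in favor — approved.
C: 3/5 of 2790018 = 1674010.80, rounded up to 1674011; 1,674,011 required, 1,674,141 in favor — approved.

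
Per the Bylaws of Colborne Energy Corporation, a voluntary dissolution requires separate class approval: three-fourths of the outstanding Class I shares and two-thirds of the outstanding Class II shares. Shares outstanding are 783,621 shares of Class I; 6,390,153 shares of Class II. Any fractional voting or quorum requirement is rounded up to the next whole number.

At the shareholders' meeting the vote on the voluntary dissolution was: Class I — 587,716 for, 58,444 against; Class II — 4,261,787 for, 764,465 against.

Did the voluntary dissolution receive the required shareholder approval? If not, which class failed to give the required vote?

Class I: 3/4 of 783621 = 587715.75, rounded up to 587716; 587,716 required, 587,716 in favor — approved.
Class II: 2/3 of 6390153 = 4260102; 4,260,102 required, 4,261,787 in favor — approved.

Approved — every class gave the required vote.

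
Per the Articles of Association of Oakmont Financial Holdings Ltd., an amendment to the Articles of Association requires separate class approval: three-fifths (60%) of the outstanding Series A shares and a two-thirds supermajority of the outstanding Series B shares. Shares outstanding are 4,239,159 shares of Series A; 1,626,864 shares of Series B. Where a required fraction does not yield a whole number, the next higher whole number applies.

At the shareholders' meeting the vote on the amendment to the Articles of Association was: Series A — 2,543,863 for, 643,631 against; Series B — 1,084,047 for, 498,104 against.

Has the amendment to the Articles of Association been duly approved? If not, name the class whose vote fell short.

Series A: 3/5 of 4239159 = 2543495.40, rounded up to 2543496; 2,543,496 required, 2,543,863 in favor — approved.
Series B: 2/3 of 1626864 = 1084576; 1,084,576 required, 1,084,047 in favor — not approved.

Not approved — the Series B shares did not give the required vote.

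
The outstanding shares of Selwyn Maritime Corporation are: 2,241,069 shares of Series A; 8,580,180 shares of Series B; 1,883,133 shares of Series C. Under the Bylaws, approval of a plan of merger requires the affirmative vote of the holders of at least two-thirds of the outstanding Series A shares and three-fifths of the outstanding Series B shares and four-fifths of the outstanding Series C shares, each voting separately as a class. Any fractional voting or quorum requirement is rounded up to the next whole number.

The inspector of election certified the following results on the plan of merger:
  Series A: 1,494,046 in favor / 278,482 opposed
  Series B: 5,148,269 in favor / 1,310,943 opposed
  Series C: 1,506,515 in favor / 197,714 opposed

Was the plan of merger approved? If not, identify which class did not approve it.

Approved — every class gave the required vote.

Series A: 2/3 of 2241069 = 1494046; 1,494,046 required, 1,494,046 in favor — approved.
Series B: 3/5 of 8580180 = 5148108; 5,148,108 required, 5,148,269 in favor — approved.
Series C: 4/5 of 1883133 = 1506506.40, rounded up to 1506507; 1,506,507 required, 1,506,515 in favor — approved.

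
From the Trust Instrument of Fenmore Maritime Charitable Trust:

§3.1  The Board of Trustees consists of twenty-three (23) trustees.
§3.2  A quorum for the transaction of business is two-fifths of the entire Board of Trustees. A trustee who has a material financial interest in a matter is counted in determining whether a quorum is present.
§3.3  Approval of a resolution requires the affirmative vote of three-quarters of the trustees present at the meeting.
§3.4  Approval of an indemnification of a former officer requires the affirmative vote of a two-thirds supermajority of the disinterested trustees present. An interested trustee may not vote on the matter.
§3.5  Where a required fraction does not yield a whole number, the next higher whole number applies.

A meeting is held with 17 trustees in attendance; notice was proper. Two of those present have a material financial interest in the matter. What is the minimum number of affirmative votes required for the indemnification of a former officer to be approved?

10

The indemnification of a former officer requires two-thirds of the disinterested trustees present (17 − 2 = 15).
2/3 of 15 = 10.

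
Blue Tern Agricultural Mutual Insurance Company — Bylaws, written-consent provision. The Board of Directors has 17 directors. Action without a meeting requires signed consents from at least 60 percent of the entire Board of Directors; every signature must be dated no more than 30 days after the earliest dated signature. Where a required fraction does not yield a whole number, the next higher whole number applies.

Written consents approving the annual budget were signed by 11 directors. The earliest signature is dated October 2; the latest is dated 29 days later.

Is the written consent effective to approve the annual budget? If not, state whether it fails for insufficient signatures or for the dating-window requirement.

Effective — both the signature and dating-window requirements are satisfied.

Signatures required: at least 60 percent of 17 — 3/5 of 17 = 10.20, rounded up to 11, so 11 needed; 11 signed. Sufficient.
Dating window: the latest signature is 29 days after the earliest; the limit is 30 days. Within the window.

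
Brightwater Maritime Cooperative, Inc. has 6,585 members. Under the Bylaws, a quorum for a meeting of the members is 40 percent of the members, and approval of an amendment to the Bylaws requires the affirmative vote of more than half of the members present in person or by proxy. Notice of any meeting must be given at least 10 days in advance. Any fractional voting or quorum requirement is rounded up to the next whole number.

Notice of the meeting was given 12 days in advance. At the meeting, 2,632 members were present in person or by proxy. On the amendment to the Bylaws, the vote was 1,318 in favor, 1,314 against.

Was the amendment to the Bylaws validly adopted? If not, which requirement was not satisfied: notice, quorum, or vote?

Notice: 12 days given; 10 required. Satisfied.
Quorum: 40% of 6,585 = 2,634; 2,632 present. Not satisfied.
Vote: requires a majority of those present (2,632); a majority of 2632 is 1317, so 1,317 needed; 1,318 in favor. Satisfied.

Invalid — quorum requirement not satisfied.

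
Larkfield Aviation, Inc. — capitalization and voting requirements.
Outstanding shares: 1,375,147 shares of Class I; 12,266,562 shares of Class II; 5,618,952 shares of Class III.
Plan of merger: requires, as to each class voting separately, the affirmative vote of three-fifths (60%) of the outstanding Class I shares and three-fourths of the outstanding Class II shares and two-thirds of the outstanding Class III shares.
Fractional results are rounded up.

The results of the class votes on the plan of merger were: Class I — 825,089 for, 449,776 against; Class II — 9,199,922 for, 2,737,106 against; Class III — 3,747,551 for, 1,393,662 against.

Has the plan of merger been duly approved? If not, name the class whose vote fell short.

Class I: 3/5 of 1375147 = 825088.20, rounded up to 825089; 825,089 required, 825,089 in favor — approved.
Class II: 3/4 of 12266562 = 9199921.50, rounded up to 9199922; 9,199,922 required, 9,199,922 in favor — approved.
Class III: 2/3 of 5618952 = 3745968; 3,745,968 required, 3,747,551 in favor — approved.

Approved — every class gave the required vote.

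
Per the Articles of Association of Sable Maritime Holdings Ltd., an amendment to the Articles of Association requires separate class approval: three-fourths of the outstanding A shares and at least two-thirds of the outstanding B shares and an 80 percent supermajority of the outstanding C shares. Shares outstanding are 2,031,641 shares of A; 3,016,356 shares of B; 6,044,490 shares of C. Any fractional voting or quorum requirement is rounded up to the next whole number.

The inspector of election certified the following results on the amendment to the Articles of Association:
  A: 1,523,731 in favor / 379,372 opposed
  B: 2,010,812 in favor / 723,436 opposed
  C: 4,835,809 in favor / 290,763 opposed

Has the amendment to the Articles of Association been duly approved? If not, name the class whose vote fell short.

A: 3/4 of 2031641 = 1523730.75, rounded up to 1523731; 1,523,731 required, 1,523,731 in favor — approved.
B: 2/3 of 3016356 = 2010904; 2,010,904 required, 2,010,812 in favor — not approved.
C: 4/5 of 6044490 = 4835592; 4,835,592 required, 4,835,809 in favor — approved.

Not approved — the B shares did not give the required vote.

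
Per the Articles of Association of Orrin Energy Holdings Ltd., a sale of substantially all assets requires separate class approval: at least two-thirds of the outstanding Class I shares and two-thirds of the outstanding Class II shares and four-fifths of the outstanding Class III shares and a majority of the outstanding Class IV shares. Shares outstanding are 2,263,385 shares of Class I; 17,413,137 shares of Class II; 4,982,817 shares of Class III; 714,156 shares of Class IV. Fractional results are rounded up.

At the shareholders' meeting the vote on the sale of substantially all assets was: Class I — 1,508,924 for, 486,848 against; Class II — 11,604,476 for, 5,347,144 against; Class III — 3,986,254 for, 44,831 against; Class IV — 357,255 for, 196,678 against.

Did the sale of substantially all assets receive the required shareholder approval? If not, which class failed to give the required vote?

Not approved — the Class II shares did not give the required vote.

Class I: 2/3 of 2263385 = 1508923.33, rounded up to 1508924; 1,508,924 required, 1,508,924 in favor — approved.
Class II: 2/3 of 17413137 = 11608758; 11,608,758 required, 11,604,476 in favor — not approved.
Class III: 4/5 of 4982817 = 3986253.60, rounded up to 3986254; 3,986,254 required, 3,986,254 in favor — approved.
Class IV: a majority of 714156 is 357079; 357,079 required, 357,255 in favor — approved.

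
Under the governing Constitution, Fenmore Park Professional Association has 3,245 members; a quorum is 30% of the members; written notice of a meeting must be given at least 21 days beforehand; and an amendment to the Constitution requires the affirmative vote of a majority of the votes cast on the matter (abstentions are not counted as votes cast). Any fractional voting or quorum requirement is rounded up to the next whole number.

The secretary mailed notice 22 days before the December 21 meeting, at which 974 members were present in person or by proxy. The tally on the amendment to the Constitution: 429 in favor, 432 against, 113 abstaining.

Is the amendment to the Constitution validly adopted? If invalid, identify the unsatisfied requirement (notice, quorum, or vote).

Notice: 22 days given; 21 required. Satisfied.
Quorum: 30% of 3,245 = 973.50, rounded up to 974; 974 present. Satisfied.
Vote: requires a majority of the votes cast (974 − 113 abstaining = 861); a majority of 861 is 431, so 431 needed; 429 in favor. Not satisfied.

Invalid — vote requirement not satisfied.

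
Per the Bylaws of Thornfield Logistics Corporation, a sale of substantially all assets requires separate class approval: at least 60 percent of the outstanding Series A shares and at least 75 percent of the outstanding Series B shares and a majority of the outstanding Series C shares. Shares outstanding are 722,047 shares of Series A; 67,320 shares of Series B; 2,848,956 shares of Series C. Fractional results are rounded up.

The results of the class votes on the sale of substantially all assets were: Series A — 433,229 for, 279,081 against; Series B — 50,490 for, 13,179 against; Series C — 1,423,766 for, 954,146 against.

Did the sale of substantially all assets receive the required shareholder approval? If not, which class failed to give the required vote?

Series A: 3/5 of 722047 = 433228.20, rounded up to 433229; 433,229 required, 433,229 in favor — approved.
Series B: 3/4 of 67320 = 50490; 50,490 required, 50,490 in favor — approved.
Series C: a majority of 2848956 is 1424479; 1,424,479 required, 1,423,766 in favor — not approved.

Not approved — the Series C shares did not give the required vote.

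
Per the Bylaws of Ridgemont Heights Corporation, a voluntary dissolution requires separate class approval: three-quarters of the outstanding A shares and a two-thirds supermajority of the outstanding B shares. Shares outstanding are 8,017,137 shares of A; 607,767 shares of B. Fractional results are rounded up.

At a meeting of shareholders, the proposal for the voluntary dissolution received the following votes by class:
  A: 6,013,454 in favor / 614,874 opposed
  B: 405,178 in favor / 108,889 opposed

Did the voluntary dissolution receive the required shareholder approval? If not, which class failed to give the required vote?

Approved — every class gave the required vote.

A: 3/4 of 8017137 = 6012852.75, rounded up to 6012853; 6,012,853 required, 6,013,454 in favor — approved.
B: 2/3 of 607767 = 405178; 405,178 required, 405,178 in favor — approved.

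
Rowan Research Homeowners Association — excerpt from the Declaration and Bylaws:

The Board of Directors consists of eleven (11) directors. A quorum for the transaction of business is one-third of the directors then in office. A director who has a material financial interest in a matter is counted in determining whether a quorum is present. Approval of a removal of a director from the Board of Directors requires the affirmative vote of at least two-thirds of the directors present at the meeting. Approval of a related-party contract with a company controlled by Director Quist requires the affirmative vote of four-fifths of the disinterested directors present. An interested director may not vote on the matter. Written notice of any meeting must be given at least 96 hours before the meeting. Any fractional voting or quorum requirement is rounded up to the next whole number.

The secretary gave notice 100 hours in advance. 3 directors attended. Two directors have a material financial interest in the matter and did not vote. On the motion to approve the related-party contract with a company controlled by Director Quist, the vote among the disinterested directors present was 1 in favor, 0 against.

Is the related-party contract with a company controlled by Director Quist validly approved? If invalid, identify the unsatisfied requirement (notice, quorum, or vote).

Invalid — quorum requirement not satisfied.

Notice: 100 hours given; 96 required (100 ≥ 96). Satisfied.
Quorum: 3 present (interested directors count toward quorum); quorum is 4. Not satisfied.
Vote: the related-party contract with a company controlled by Director Quist requires four-fifths of the disinterested directors present (3 − 2 = 1). 4/5 of 1 = 0.80, rounded up to 1, so 1 affirmative vote is needed; 1 voted in favor. Satisfied. (Moot — without a quorum no business can be validly transacted.)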